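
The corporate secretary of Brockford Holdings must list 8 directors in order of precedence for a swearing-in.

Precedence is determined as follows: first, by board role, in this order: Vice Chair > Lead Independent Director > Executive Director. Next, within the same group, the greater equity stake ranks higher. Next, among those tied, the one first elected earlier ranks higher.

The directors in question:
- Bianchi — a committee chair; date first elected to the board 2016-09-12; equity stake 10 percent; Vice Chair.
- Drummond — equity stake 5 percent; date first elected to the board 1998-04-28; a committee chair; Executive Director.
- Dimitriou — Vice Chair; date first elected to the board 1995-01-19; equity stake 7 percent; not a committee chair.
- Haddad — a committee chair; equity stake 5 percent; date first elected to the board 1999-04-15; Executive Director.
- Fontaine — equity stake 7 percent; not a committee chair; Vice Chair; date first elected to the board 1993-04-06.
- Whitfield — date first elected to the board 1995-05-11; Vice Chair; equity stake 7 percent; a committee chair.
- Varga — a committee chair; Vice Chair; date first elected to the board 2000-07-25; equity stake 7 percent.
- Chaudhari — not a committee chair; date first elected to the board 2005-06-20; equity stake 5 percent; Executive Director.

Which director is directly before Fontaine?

By board role: Bianchi, Fontaine, Dimitriou, Whitfield and Varga (Vice Chair); then Drummond, Haddad and Chaudhari (Executive Director).
Among Bianchi, Fontaine, Dimitriou, Whitfield and Varga, by equity stake (higher first): Bianchi (10 percent) before Fontaine, Dimitriou, Whitfield and Varga (7 percent).
Among Fontaine, Dimitriou, Whitfield and Varga, by date first elected to the board (earlier first): Fontaine (1993-04-06) before Dimitriou (1995-01-19) before Whitfield (1995-05-11) before Varga (2000-07-25).
Drummond, Haddad and Chaudhari all have equity stake 5 percent, so the next rule applies.
Among Drummond, Haddad and Chaudhari, by date first elected to the board (earlier first): Drummond (1998-04-28) before Haddad (1999-04-15) before Chaudhari (2005-06-20).
Order: Bianchi, Fontaine, Dimitriou, Whitfield, Varga, Drummond, Haddad, Chaudhari.

Bianchi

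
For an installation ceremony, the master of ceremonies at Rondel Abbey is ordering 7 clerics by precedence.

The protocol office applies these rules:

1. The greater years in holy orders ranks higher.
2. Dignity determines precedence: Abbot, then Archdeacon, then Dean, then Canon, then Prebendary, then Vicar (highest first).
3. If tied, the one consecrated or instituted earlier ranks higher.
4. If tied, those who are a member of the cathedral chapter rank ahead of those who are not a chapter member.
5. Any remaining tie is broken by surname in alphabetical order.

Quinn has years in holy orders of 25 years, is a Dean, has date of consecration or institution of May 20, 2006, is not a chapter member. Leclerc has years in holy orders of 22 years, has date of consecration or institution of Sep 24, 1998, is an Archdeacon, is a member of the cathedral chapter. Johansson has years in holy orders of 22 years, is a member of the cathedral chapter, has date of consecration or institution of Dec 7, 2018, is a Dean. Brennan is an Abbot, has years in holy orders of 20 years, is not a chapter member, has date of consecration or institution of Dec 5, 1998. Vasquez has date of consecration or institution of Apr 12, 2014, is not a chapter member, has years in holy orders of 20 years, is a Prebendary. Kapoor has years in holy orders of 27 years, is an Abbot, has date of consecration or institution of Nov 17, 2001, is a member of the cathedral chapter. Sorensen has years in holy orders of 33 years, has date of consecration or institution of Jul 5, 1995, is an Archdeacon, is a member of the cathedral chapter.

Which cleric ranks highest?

By years in holy orders (higher first): Sorensen (33 years); then Kapoor (27 years); then Quinn (25 years); then Leclerc and Johansson (both 22 years); then Brennan and Vasquez (both 20 years).
Among Leclerc and Johansson, by dignity: Leclerc (Archdeacon) before Johansson (Dean).
Among Brennan and Vasquez, by dignity: Brennan (Abbot) before Vasquez (Prebendary).
Order: Sorensen, Kapoor, Quinn, Leclerc, Johansson, Brennan, Vasquez.

Sorensen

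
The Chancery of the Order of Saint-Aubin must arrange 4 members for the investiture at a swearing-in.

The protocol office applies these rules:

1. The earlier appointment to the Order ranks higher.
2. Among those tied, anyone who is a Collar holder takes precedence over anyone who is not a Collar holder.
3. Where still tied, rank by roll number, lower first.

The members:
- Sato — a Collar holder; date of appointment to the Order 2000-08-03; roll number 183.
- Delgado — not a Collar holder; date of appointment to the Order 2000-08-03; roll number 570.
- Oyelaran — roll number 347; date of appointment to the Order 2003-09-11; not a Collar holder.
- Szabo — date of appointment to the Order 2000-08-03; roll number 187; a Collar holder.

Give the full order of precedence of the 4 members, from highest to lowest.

Sato, Szabo, Delgado, Oyelaran

By date of appointment to the Order (earlier first): Sato, Szabo and Delgado (each 2000-08-03); then Oyelaran (2003-09-11).
Among Sato, Szabo and Delgado, a Collar holder before not a Collar holder: Sato and Szabo (a Collar holder) before Delgado (not a Collar holder).
Among Sato and Szabo, by roll number (lower first): Sato (183) before Szabo (187).
Full order: Sato, Szabo, Delgado, Oyelaran.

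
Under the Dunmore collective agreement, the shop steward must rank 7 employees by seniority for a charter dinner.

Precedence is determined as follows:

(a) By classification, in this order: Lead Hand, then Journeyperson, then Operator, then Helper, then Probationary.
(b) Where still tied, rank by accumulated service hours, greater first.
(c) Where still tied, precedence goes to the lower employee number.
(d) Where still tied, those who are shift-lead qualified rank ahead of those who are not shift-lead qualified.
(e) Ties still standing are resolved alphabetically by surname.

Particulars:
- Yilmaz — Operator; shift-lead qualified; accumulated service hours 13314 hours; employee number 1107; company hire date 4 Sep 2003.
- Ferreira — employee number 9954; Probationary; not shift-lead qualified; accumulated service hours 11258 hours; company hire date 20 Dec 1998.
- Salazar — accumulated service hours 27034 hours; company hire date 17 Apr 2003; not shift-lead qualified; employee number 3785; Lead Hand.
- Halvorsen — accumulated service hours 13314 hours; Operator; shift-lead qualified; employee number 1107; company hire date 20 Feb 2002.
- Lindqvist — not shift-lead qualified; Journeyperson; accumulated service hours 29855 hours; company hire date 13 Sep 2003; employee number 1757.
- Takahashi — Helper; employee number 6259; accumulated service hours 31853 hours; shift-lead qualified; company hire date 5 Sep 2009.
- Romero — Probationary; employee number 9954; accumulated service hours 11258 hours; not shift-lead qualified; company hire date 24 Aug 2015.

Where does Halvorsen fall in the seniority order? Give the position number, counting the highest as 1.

3

By classification: Salazar (Lead Hand); then Lindqvist (Journeyperson); then Halvorsen and Yilmaz (Operator); then Takahashi (Helper); then Ferreira and Romero (Probationary).
Halvorsen and Yilmaz both have accumulated service hours 13314 hours, so the next rule applies.
Halvorsen and Yilmaz both have employee number 1107, so the next rule applies.
Halvorsen and Yilmaz are each shift-lead qualified, so the next rule applies.
Among Halvorsen and Yilmaz, alphabetically by surname: Halvorsen before Yilmaz.
Ferreira and Romero both have accumulated service hours 11258 hours, so the next rule applies.
Ferreira and Romero both have employee number 9954, so the next rule applies.
Ferreira and Romero are each not shift-lead qualified, so the next rule applies.
Among Ferreira and Romero, alphabetically by surname: Ferreira before Romero.
Order: Salazar, Lindqvist, Halvorsen, Yilmaz, Takahashi, Ferreira, Romero. So position 3.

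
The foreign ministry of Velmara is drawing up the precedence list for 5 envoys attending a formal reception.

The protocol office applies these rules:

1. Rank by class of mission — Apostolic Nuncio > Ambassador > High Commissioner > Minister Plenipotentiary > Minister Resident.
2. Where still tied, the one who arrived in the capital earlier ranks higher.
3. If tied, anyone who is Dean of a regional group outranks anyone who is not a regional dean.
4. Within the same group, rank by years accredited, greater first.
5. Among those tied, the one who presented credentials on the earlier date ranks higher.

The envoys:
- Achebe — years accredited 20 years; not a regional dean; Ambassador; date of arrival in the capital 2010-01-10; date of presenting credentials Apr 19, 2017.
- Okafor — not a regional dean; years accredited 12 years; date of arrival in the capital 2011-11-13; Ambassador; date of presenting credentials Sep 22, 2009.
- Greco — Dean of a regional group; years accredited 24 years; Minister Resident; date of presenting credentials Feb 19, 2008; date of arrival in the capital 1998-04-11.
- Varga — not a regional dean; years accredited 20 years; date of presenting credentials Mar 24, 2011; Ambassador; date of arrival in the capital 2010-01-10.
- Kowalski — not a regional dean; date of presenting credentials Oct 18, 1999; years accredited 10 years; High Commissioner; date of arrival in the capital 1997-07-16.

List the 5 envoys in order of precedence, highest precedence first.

Varga, Achebe, Okafor, Kowalski, Greco

By class of mission: Varga, Achebe and Okafor (Ambassador); then Kowalski (High Commissioner); then Greco (Minister Resident).
Among Varga, Achebe and Okafor, by date of arrival in the capital (earlier first): Varga and Achebe (2010-01-10) before Okafor (2011-11-13).
Varga and Achebe are each not a regional dean, so the next rule applies.
Varga and Achebe both have years accredited 20 years, so the next rule applies.
Among Varga and Achebe, by date of presenting credentials (earlier first): Varga (Mar 24, 2011) before Achebe (Apr 19, 2017).
Full order: Varga, Achebe, Okafor, Kowalski, Greco.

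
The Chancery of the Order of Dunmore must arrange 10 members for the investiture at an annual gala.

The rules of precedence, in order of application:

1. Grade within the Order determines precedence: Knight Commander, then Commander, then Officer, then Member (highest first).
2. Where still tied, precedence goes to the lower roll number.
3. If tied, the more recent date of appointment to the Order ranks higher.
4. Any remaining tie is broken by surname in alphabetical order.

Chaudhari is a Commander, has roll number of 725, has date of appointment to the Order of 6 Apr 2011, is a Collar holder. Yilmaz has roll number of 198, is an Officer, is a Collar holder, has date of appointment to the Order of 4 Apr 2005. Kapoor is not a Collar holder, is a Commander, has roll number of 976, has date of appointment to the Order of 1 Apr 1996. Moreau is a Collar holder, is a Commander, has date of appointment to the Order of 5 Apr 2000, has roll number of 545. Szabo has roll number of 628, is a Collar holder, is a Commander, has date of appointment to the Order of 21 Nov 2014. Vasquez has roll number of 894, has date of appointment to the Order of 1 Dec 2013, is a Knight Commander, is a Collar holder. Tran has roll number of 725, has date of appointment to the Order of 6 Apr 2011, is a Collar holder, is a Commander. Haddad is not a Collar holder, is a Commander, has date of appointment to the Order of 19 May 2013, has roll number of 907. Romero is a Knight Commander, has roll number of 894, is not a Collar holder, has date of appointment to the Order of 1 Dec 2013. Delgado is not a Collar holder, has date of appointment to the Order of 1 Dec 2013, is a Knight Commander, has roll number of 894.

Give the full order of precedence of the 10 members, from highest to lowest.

Delgado, Romero, Vasquez, Moreau, Szabo, Chaudhari, Tran, Haddad, Kapoor, Yilmaz

By grade within the Order: Delgado, Romero and Vasquez (Knight Commander); then Moreau, Szabo, Chaudhari, Tran, Haddad and Kapoor (Commander); then Yilmaz (Officer).
Delgado, Romero and Vasquez all have roll number 894, so the next rule applies.
Delgado, Romero and Vasquez all have date of appointment to the Order 1 Dec 2013, so the next rule applies.
Among Delgado, Romero and Vasquez, alphabetically by surname: Delgado before Romero before Vasquez.
Among Moreau, Szabo, Chaudhari, Tran, Haddad and Kapoor, by roll number (lower first): Moreau (545) before Szabo (628) before Chaudhari and Tran (725) before Haddad (907) before Kapoor (976).
Chaudhari and Tran both have date of appointment to the Order 6 Apr 2011, so the next rule applies.
Among Chaudhari and Tran, alphabetically by surname: Chaudhari before Tran.
Full order: Delgado, Romero, Vasquez, Moreau, Szabo, Chaudhari, Tran, Haddad, Kapoor, Yilmaz.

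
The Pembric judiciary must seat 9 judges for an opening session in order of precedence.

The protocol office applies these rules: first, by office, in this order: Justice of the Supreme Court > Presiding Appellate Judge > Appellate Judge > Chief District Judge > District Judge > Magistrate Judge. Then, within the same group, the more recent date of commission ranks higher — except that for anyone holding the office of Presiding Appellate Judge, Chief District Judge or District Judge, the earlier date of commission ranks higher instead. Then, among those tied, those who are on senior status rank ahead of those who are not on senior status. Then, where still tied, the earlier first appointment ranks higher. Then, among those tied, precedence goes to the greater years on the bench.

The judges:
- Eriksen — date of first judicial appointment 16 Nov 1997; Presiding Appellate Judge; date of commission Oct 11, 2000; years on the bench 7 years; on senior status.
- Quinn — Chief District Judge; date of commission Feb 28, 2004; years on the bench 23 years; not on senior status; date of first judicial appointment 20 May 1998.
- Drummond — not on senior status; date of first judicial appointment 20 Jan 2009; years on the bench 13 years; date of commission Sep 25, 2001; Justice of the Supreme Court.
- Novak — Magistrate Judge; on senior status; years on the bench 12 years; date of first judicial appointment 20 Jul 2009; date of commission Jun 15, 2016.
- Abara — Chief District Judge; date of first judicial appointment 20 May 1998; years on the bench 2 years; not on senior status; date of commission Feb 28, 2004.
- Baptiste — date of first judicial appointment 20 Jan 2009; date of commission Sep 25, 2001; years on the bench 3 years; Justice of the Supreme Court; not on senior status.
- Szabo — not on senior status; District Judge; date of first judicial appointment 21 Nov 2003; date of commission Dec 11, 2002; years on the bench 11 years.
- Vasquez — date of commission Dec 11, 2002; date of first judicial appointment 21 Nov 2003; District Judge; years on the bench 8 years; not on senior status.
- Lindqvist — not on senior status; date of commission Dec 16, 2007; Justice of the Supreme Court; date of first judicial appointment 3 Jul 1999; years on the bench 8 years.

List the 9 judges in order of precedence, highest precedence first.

Lindqvist, Drummond, Baptiste, Eriksen, Quinn, Abara, Szabo, Vasquez, Novak

By office: Lindqvist, Drummond and Baptiste (Justice of the Supreme Court); then Eriksen (Presiding Appellate Judge); then Quinn and Abara (Chief District Judge); then Szabo and Vasquez (District Judge); then Novak (Magistrate Judge).
Among Lindqvist, Drummond and Baptiste, by date of commission (later first): Lindqvist (Dec 16, 2007) before Drummond and Baptiste (Sep 25, 2001).
Drummond and Baptiste are each not on senior status, so the next rule applies.
Drummond and Baptiste both have date of first judicial appointment 20 Jan 2009, so the next rule applies.
Among Drummond and Baptiste, by years on the bench (higher first): Drummond (13 years) before Baptiste (3 years).
Quinn and Abara both have date of commission Feb 28, 2004, so the next rule applies.
Quinn and Abara are each not on senior status, so the next rule applies.
Quinn and Abara both have date of first judicial appointment 20 May 1998, so the next rule applies.
Among Quinn and Abara, by years on the bench (higher first): Quinn (23 years) before Abara (2 years).
Szabo and Vasquez both have date of commission Dec 11, 2002, so the next rule applies.
Szabo and Vasquez are each not on senior status, so the next rule applies.
Szabo and Vasquez both have date of first judicial appointment 21 Nov 2003, so the next rule applies.
Among Szabo and Vasquez, by years on the bench (higher first): Szabo (11 years) before Vasquez (8 years).
Full order: Lindqvist, Drummond, Baptiste, Eriksen, Quinn, Abara, Szabo, Vasquez, Novak.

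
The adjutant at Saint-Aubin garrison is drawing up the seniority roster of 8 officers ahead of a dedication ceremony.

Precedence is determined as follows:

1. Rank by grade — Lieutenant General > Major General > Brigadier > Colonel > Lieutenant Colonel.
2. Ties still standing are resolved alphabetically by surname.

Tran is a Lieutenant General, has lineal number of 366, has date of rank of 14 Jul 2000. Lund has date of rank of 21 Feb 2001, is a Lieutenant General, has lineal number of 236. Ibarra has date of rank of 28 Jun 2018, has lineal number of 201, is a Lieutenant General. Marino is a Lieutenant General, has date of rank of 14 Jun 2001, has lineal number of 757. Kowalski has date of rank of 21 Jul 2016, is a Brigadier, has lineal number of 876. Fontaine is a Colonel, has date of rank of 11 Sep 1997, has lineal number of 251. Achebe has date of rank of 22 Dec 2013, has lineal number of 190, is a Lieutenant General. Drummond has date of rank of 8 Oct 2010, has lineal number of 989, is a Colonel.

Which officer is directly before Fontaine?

Drummond

By grade: Achebe, Ibarra, Lund, Marino and Tran (Lieutenant General); then Kowalski (Brigadier); then Drummond and Fontaine (Colonel).
Among Achebe, Ibarra, Lund, Marino and Tran, alphabetically by surname: Achebe before Ibarra before Lund before Marino before Tran.
Among Drummond and Fontaine, alphabetically by surname: Drummond before Fontaine.
Order: Achebe, Ibarra, Lund, Marino, Tran, Kowalski, Drummond, Fontaine.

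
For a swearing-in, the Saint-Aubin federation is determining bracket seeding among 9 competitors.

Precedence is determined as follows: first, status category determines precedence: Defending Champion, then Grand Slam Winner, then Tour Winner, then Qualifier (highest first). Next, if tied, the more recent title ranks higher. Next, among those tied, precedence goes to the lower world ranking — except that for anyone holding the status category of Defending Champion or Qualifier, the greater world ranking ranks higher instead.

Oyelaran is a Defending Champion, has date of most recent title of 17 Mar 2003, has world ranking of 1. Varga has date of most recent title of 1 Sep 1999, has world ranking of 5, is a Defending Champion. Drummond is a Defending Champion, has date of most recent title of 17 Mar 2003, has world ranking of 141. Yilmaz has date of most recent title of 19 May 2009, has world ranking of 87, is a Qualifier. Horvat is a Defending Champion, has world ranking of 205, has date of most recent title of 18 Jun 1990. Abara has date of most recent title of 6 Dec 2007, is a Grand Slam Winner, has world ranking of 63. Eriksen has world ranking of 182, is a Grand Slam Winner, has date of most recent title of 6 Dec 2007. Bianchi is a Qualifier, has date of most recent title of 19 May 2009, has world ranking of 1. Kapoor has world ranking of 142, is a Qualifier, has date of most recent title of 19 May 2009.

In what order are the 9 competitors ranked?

Drummond, Oyelaran, Varga, Horvat, Abara, Eriksen, Kapoor, Yilmaz, Bianchi

By status category: Drummond, Oyelaran, Varga and Horvat (Defending Champion); then Abara and Eriksen (Grand Slam Winner); then Kapoor, Yilmaz and Bianchi (Qualifier).
Among Drummond, Oyelaran, Varga and Horvat, by date of most recent title (later first): Drummond and Oyelaran (17 Mar 2003) before Varga (1 Sep 1999) before Horvat (18 Jun 1990).
Among Drummond and Oyelaran, by world ranking (higher first) (reversed rule for this group): Drummond (141) before Oyelaran (1).
Abara and Eriksen both have date of most recent title 6 Dec 2007, so the next rule applies.
Among Abara and Eriksen, by world ranking (lower first): Abara (63) before Eriksen (182).
Kapoor, Yilmaz and Bianchi all have date of most recent title 19 May 2009, so the next rule applies.
Among Kapoor, Yilmaz and Bianchi, by world ranking (higher first) (reversed rule for this group): Kapoor (142) before Yilmaz (87) before Bianchi (1).
Full order: Drummond, Oyelaran, Varga, Horvat, Abara, Eriksen, Kapoor, Yilmaz, Bianchi.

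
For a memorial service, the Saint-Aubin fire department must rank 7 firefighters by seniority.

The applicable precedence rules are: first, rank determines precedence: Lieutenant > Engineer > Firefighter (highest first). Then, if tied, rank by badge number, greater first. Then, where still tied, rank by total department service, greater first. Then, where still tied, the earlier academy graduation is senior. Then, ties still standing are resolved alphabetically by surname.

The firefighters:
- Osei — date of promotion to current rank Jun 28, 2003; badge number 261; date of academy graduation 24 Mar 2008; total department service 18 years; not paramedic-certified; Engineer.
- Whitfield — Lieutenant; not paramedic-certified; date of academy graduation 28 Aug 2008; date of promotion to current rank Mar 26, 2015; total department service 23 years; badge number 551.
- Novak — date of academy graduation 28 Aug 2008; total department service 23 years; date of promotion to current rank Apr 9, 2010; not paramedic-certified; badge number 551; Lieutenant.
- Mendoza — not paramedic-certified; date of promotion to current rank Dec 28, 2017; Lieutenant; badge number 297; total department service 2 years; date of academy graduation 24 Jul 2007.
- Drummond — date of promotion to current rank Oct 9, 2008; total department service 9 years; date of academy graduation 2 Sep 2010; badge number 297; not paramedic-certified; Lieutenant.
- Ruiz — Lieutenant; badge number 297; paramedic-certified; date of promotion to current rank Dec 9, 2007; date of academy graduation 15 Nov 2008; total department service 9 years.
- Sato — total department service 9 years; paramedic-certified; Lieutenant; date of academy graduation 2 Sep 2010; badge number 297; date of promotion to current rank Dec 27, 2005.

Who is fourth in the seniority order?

Drummond

By rank: Novak, Whitfield, Ruiz, Drummond, Sato and Mendoza (Lieutenant); then Osei (Engineer).
Among Novak, Whitfield, Ruiz, Drummond, Sato and Mendoza, by badge number (higher first): Novak and Whitfield (551) before Ruiz, Drummond, Sato and Mendoza (297).
Novak and Whitfield both have total department service 23 years, so the next rule applies.
Novak and Whitfield both have date of academy graduation 28 Aug 2008, so the next rule applies.
Among Novak and Whitfield, alphabetically by surname: Novak before Whitfield.
Among Ruiz, Drummond, Sato and Mendoza, by total department service (higher first): Ruiz, Drummond and Sato (9 years) before Mendoza (2 years).
Among Ruiz, Drummond and Sato, by date of academy graduation (earlier first): Ruiz (15 Nov 2008) before Drummond and Sato (2 Sep 2010).
Among Drummond and Sato, alphabetically by surname: Drummond before Sato.
Order: Novak, Whitfield, Ruiz, Drummond, Sato, Mendoza, Osei.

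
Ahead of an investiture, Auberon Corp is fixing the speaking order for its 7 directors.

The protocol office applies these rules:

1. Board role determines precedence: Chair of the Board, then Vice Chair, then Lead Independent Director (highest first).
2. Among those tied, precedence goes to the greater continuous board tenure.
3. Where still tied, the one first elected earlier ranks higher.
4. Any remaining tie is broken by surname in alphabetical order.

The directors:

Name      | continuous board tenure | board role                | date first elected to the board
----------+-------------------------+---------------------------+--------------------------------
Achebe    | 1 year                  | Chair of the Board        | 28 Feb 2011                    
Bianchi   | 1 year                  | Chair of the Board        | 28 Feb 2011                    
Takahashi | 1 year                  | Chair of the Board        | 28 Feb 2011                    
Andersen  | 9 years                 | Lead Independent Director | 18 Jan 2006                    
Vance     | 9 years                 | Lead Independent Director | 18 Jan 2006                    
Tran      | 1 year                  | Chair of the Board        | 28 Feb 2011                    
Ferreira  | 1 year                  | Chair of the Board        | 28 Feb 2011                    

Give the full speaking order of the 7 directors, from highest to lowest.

Achebe, Bianchi, Ferreira, Takahashi, Tran, Andersen, Vance

By board role: Achebe, Bianchi, Ferreira, Takahashi and Tran (Chair of the Board); then Andersen and Vance (Lead Independent Director).
Achebe, Bianchi, Ferreira, Takahashi and Tran all have continuous board tenure 1 year, so the next rule applies.
Achebe, Bianchi, Ferreira, Takahashi and Tran all have date first elected to the board 28 Feb 2011, so the next rule applies.
Among Achebe, Bianchi, Ferreira, Takahashi and Tran, alphabetically by surname: Achebe before Bianchi before Ferreira before Takahashi before Tran.
Andersen and Vance both have continuous board tenure 9 years, so the next rule applies.
Andersen and Vance both have date first elected to the board 18 Jan 2006, so the next rule applies.
Among Andersen and Vance, alphabetically by surname: Andersen before Vance.
Full order: Achebe, Bianchi, Ferreira, Takahashi, Tran, Andersen, Vance.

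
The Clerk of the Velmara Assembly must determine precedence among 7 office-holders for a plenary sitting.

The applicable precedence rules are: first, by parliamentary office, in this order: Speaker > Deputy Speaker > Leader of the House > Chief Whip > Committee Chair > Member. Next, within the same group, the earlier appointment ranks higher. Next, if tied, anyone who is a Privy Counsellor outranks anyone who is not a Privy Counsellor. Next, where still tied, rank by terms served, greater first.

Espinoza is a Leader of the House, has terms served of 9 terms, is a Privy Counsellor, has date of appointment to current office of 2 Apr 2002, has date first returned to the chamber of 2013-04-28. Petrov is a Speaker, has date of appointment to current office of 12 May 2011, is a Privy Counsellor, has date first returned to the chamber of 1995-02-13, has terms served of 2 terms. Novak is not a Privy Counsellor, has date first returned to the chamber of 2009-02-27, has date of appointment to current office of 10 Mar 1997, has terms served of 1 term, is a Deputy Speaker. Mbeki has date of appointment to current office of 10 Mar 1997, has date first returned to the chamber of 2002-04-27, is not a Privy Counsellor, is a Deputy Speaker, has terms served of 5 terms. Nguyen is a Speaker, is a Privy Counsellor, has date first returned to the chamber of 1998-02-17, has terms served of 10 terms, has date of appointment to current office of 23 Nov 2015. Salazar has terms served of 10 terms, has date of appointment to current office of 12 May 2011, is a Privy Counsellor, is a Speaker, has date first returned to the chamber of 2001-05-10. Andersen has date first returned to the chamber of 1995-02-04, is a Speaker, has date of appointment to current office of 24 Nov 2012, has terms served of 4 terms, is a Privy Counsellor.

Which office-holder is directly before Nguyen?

Andersen

By parliamentary office: Salazar, Petrov, Andersen and Nguyen (Speaker); then Mbeki and Novak (Deputy Speaker); then Espinoza (Leader of the House).
Among Salazar, Petrov, Andersen and Nguyen, by date of appointment to current office (earlier first): Salazar and Petrov (12 May 2011) before Andersen (24 Nov 2012) before Nguyen (23 Nov 2015).
Salazar and Petrov are each a Privy Counsellor, so the next rule applies.
Among Salazar and Petrov, by terms served (higher first): Salazar (10 terms) before Petrov (2 terms).
Mbeki and Novak both have date of appointment to current office 10 Mar 1997, so the next rule applies.
Mbeki and Novak are each not a Privy Counsellor, so the next rule applies.
Among Mbeki and Novak, by terms served (higher first): Mbeki (5 terms) before Novak (1 term).
Order: Salazar, Petrov, Andersen, Nguyen, Mbeki, Novak, Espinoza.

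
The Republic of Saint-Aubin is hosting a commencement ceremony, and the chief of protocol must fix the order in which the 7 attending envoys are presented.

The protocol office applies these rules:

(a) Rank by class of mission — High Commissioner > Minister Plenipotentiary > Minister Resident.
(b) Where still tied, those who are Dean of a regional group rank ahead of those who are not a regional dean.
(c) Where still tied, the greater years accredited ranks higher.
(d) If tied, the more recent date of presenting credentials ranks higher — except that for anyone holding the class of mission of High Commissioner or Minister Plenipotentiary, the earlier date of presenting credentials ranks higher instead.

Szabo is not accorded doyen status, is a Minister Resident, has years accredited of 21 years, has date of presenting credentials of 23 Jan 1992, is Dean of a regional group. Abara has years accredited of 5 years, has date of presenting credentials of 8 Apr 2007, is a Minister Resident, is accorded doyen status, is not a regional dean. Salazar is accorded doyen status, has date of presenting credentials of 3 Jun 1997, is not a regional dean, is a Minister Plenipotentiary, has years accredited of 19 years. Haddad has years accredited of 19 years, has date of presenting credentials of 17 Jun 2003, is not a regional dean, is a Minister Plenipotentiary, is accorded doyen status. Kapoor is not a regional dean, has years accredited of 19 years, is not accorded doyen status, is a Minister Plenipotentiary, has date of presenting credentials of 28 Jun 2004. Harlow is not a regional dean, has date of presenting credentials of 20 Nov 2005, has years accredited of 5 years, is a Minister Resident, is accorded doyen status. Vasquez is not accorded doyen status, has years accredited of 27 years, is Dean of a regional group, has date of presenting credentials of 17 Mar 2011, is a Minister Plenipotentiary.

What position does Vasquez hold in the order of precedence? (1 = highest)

1

By class of mission: Vasquez, Salazar, Haddad and Kapoor (Minister Plenipotentiary); then Szabo, Abara and Harlow (Minister Resident).
Among Vasquez, Salazar, Haddad and Kapoor, Dean of a regional group before not a regional dean: Vasquez (Dean of a regional group) before Salazar, Haddad and Kapoor (not a regional dean).
Salazar, Haddad and Kapoor all have years accredited 19 years, so the next rule applies.
Among Salazar, Haddad and Kapoor, by date of presenting credentials (earlier first) (reversed rule for this group): Salazar (3 Jun 1997) before Haddad (17 Jun 2003) before Kapoor (28 Jun 2004).
Among Szabo, Abara and Harlow, Dean of a regional group before not a regional dean: Szabo (Dean of a regional group) before Abara and Harlow (not a regional dean).
Abara and Harlow both have years accredited 5 years, so the next rule applies.
Among Abara and Harlow, by date of presenting credentials (later first): Abara (8 Apr 2007) before Harlow (20 Nov 2005).
Order: Vasquez, Salazar, Haddad, Kapoor, Szabo, Abara, Harlow. So position 1.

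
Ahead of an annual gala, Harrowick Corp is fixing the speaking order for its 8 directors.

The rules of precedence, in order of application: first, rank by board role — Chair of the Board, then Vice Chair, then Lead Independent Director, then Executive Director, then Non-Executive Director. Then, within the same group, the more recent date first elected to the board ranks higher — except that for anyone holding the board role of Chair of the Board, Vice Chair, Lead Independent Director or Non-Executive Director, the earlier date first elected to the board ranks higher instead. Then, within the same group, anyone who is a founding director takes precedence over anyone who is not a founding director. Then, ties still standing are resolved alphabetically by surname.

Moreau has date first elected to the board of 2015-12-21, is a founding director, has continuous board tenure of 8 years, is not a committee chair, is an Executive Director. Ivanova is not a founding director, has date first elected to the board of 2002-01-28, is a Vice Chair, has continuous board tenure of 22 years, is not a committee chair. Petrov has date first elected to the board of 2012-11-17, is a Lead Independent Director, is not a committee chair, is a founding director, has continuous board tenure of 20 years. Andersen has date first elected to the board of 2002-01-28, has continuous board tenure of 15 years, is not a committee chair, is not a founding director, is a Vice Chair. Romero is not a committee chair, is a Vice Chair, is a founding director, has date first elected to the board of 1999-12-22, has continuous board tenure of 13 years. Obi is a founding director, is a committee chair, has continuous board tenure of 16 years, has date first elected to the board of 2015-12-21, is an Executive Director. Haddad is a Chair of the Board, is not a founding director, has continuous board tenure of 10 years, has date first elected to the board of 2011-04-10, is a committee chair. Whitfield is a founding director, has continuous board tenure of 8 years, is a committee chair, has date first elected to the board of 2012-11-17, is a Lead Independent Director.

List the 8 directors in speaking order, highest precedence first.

Haddad, Romero, Andersen, Ivanova, Petrov, Whitfield, Moreau, Obi

By board role: Haddad (Chair of the Board); then Romero, Andersen and Ivanova (Vice Chair); then Petrov and Whitfield (Lead Independent Director); then Moreau and Obi (Executive Director).
Among Romero, Andersen and Ivanova, by date first elected to the board (earlier first) (reversed rule for this group): Romero (1999-12-22) before Andersen and Ivanova (2002-01-28).
Andersen and Ivanova are each not a founding director, so the next rule applies.
Among Andersen and Ivanova, alphabetically by surname: Andersen before Ivanova.
Petrov and Whitfield both have date first elected to the board 2012-11-17, so the next rule applies.
Petrov and Whitfield are each a founding director, so the next rule applies.
Among Petrov and Whitfield, alphabetically by surname: Petrov before Whitfield.
Moreau and Obi both have date first elected to the board 2015-12-21, so the next rule applies.
Moreau and Obi are each a founding director, so the next rule applies.
Among Moreau and Obi, alphabetically by surname: Moreau before Obi.
Full order: Haddad, Romero, Andersen, Ivanova, Petrov, Whitfield, Moreau, Obi.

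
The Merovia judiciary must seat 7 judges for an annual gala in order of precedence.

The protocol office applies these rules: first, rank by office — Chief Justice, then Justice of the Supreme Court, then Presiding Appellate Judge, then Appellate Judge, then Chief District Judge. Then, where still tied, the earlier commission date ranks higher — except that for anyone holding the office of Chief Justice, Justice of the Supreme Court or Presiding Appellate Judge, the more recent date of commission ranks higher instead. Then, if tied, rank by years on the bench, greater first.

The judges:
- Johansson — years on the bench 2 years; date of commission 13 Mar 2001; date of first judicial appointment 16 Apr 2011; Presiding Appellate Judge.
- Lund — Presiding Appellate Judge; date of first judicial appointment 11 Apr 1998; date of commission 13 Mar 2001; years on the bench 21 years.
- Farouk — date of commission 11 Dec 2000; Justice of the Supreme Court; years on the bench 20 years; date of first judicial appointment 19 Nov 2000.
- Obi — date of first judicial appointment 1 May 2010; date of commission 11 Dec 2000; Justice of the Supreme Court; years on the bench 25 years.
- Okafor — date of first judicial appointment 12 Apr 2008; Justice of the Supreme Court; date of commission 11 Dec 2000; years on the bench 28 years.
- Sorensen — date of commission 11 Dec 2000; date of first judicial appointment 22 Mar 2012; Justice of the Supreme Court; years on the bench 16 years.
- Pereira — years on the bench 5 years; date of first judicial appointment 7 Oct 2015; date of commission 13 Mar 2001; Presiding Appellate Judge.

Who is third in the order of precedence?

Farouk

By office: Okafor, Obi, Farouk and Sorensen (Justice of the Supreme Court); then Lund, Pereira and Johansson (Presiding Appellate Judge).
Okafor, Obi, Farouk and Sorensen all have date of commission 11 Dec 2000, so the next rule applies.
Among Okafor, Obi, Farouk and Sorensen, by years on the bench (higher first): Okafor (28 years) before Obi (25 years) before Farouk (20 years) before Sorensen (16 years).
Lund, Pereira and Johansson all have date of commission 13 Mar 2001, so the next rule applies.
Among Lund, Pereira and Johansson, by years on the bench (higher first): Lund (21 years) before Pereira (5 years) before Johansson (2 years).
Order: Okafor, Obi, Farouk, Sorensen, Lund, Pereira, Johansson.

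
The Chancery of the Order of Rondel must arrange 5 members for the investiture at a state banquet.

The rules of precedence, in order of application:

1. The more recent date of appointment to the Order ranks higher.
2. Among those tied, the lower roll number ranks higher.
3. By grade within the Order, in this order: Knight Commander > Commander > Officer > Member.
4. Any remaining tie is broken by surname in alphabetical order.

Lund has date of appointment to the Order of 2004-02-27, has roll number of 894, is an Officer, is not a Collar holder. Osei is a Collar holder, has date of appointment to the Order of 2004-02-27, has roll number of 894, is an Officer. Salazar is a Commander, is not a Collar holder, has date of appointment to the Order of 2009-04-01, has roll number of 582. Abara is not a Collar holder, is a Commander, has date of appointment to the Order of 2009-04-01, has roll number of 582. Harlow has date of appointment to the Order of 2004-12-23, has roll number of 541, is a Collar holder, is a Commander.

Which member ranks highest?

By date of appointment to the Order (later first): Abara and Salazar (both 2009-04-01); then Harlow (2004-12-23); then Lund and Osei (both 2004-02-27).
Abara and Salazar both have roll number 582, so the next rule applies.
Abara and Salazar are each Commander, so the next rule applies.
Among Abara and Salazar, alphabetically by surname: Abara before Salazar.
Lund and Osei both have roll number 894, so the next rule applies.
Lund and Osei are each Officer, so the next rule applies.
Among Lund and Osei, alphabetically by surname: Lund before Osei.
Order: Abara, Salazar, Harlow, Lund, Osei.

Abara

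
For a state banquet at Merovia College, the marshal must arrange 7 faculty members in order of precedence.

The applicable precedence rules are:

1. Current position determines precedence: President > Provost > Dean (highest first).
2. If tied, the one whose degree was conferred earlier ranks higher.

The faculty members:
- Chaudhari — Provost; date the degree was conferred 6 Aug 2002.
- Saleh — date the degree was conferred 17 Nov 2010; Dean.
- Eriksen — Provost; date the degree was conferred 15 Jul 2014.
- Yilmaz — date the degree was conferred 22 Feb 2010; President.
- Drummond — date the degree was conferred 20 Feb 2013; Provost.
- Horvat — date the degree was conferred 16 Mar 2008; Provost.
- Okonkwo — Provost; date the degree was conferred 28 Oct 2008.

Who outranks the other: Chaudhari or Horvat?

Chaudhari

By current position: Yilmaz (President); then Chaudhari, Horvat, Okonkwo, Drummond and Eriksen (Provost); then Saleh (Dean).
Among Chaudhari, Horvat, Okonkwo, Drummond and Eriksen, by date the degree was conferred (earlier first): Chaudhari (6 Aug 2002) before Horvat (16 Mar 2008) before Okonkwo (28 Oct 2008) before Drummond (20 Feb 2013) before Eriksen (15 Jul 2014).
So Chaudhari takes precedence.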